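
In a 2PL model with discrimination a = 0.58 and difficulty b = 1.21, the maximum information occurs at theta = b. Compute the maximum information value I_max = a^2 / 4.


For 2PL, max info at theta = b = 1.21
I_max = a^2 / 4 = 0.58^2 / 4
= 0.3364 / 4
I_max = 0.0841

0.0841


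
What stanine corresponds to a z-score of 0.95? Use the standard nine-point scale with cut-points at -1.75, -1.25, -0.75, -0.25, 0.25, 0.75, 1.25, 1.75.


Stanine boundaries: [-1.75, -1.25, -0.75, -0.25, 0.25, 0.75, 1.25, 1.75]
z = 0.95
Check each boundary:
  z >= -1.75 -> could be stanine 2
  z >= -1.25 -> could be stanine 3
  z >= -0.75 -> could be stanine 4
  z >= -0.25 -> could be stanine 5
  z >= 0.25 -> could be stanine 6
  z >= 0.75 -> could be stanine 7
  z < 1.25
  z < 1.75
Highest qualifying boundary gives stanine = 7

7


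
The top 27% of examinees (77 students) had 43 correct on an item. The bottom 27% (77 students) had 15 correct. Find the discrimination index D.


p_upper = 43/77 = 0.5584
p_lower = 15/77 = 0.1948
D = 0.5584 - 0.1948 = 0.3636

0.3636


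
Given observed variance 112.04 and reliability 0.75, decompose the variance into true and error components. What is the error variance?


var_true = rxx * var_obs = 0.75 * 112.04 = 84.03
var_error = var_obs - var_true
var_error = 112.04 - 84.03
var_error = 28.01

28.01


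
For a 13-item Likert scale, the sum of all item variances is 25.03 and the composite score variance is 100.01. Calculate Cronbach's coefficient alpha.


alpha = (k/(k-1)) * (1 - sum(si^2)/s_total^2)
= (13/12) * (1 - 25.03/100.01)
alpha = 0.8122

0.8122


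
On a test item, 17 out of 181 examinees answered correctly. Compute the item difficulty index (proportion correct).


Item difficulty p = number correct / total examinees
p = 17 / 181
p = 0.0939

0.0939


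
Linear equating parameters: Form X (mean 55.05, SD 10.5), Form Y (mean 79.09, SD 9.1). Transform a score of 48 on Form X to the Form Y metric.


slope = SD_Y / SD_X = 9.1 / 10.5 ~ 0.8667
intercept = mean_Y - slope * mean_X = 79.09 - (9.1 / 10.5) * 55.05 ~ 31.38
Y = slope * X + intercept. To avoid rounding drift from the rounded slope/intercept, evaluate the equivalent form Y = mean_Y + SD_Y * (X - mean_X) / SD_X at full precision:
Y = 79.09 + 9.1 * (48 - 55.05) / 10.5
Y = 79.09 - 9.1 * 7.05 / 10.5
Y = 79.09 - 64.155 / 10.5
Y = 79.09 - 6.11
Y = 72.98

72.98


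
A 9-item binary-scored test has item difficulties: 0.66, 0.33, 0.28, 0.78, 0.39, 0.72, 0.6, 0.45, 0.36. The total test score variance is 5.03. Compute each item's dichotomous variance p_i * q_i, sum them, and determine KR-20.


For each item, compute p_i * q_i:
  Item 1: 0.66 * 0.34 = 0.2244
  Item 2: 0.33 * 0.67 = 0.2211
  Item 3: 0.28 * 0.72 = 0.2016
  Item 4: 0.78 * 0.22 = 0.1716
  Item 5: 0.39 * 0.61 = 0.2379
  Item 6: 0.72 * 0.28 = 0.2016
  Item 7: 0.6 * 0.4 = 0.24
  Item 8: 0.45 * 0.55 = 0.2475
  Item 9: 0.36 * 0.64 = 0.2304
Sum(p_i * q_i) = 0.2244 + 0.2211 + 0.2016 + 0.1716 + 0.2379 + 0.2016 + 0.24 + 0.2475 + 0.2304 = 1.9761
KR-20 = (k/(k-1)) * (1 - Sum(p_i*q_i) / Var_total)
= (9/8) * (1 - 1.9761/5.03)
= 1.125 * 0.6071
KR-20 = 0.683

0.683


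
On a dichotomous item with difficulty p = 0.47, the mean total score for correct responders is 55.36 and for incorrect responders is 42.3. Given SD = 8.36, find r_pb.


q = 1 - p = 0.53
rpb = ((M1 - M0) / SD) * sqrt(p * q)
rpb = ((55.36 - 42.3) / 8.36) * sqrt(0.47 * 0.53)
rpb = 0.7797

0.7797


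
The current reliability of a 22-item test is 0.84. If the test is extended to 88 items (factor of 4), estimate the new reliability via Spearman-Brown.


r_new = (n * rxx) / (1 + (n-1) * rxx)
r_new = (4 * 0.84) / (1 + 3 * 0.84)
r_new = 3.36 / 3.52
r_new = 0.9545

0.9545


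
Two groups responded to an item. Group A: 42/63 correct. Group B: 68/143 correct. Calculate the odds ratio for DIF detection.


Odds_A = 42/21 = 2.0
Odds_B = 68/75 = 0.9067
OR = Odds_A / Odds_B = 2.0 / 0.9067
Exactly, OR = (42 * 75) / (21 * 68) = 3150 / 1428
OR = 2.2059

2.2059


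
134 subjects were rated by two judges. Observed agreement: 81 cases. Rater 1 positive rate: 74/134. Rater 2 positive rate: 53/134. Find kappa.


P_o = 81/134 = 0.604478
P_e = (74*53 + 60*81) / 17956 = 0.489084
kappa = (P_o - P_e) / (1 - P_e)
kappa = (0.604478 - 0.489084) / (1 - 0.489084)
kappa = 0.2259

0.2259


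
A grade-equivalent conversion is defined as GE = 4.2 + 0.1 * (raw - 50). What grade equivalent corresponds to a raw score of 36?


raw - median = 36 - 50 = -14
slope * diff = 0.1 * -14 = -1.4
GE = 4.2 + -1.4
GE = 2.8

2.8


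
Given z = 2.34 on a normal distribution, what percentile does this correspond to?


CDF(z) = 0.5 * (1 + erf(z/sqrt(2)))
erf(1.6546) = 0.9807
CDF = 0.9904
Percentile rank = 0.9904 * 100 = 99.04

99.04


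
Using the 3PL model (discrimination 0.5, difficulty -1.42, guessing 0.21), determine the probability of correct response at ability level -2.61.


logit = 0.5*(-2.61 - -1.42) = -0.595
P* = 1/(1 + exp(--0.595)) = 0.3555
P = 0.21 + (1 - 0.21) * 0.3555
P = 0.4908

0.4908


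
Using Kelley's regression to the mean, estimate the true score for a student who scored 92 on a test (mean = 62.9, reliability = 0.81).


T_est = rxx * X + (1 - rxx) * mean
T_est = 0.81 * 92 + 0.19 * 62.9
T_est = 74.52 + 11.951
T_est = 86.471

86.471


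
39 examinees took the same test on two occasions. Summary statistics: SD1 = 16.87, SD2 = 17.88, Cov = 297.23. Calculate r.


r = cov(X,Y) / (SD_X * SD_Y)
r = 297.23 / (16.87 * 17.88)
r = 297.23 / 301.6356
r = 0.9854

0.9854


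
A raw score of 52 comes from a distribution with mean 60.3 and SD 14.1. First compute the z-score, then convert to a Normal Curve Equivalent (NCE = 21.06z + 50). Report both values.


z = (X - mean) / SD = (52 - 60.3) / 14.1
z = -8.3 / 14.1
z = -0.5887
NCE = NCE = 21.06z + 50
Carry z at full precision (z = -8.3 / 14.1) into the conversion:
NCE = 21.06 * (-8.3 / 14.1) + 50 = -174.798 / 14.1 + 50
NCE = -12.397 + 50
NCE = 37.603

37.603


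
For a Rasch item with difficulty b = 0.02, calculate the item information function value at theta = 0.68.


P = 1/(1+exp(-(0.68-0.02))) = 0.6593
I = P*(1-P) = 0.6593 * 0.3407
I = 0.2246

0.2246


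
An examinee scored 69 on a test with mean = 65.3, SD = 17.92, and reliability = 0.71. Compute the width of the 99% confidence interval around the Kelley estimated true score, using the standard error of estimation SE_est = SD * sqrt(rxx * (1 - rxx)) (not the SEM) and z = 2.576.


True score estimate = 0.71*69 + 0.29*65.3 = 67.927
SE_est = SD * sqrt(rxx * (1 - rxx)) = 17.92 * sqrt(0.71 * 0.29) = 17.92 * sqrt(0.2059) = 8.131416
CI = T_est +/- z * SE_est, so width = 2 * z * SE_est = 2 * 2.576 * 8.131416
Width = 41.8931

41.8931


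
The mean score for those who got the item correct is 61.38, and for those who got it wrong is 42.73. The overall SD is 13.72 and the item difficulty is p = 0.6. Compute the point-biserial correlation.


q = 1 - p = 0.4
rpb = ((M1 - M0) / SD) * sqrt(p * q)
rpb = ((61.38 - 42.73) / 13.72) * sqrt(0.6 * 0.4)
rpb = 0.6659

0.6659


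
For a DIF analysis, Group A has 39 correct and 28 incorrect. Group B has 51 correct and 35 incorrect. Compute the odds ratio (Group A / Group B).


Odds_A = 39/28 = 1.3929
Odds_B = 51/35 = 1.4571
OR = Odds_A / Odds_B = 1.3929 / 1.4571
Exactly, OR = (39 * 35) / (28 * 51) = 1365 / 1428
OR = 0.9559

0.9559


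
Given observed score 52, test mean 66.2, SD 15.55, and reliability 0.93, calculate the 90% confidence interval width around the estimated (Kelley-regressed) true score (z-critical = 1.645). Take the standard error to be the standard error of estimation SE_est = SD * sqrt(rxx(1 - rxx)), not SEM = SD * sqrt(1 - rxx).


True score estimate = 0.93*52 + 0.07*66.2 = 52.994
SE_est = SD * sqrt(rxx * (1 - rxx)) = 15.55 * sqrt(0.93 * 0.07) = 15.55 * sqrt(0.0651) = 3.967536
CI = T_est +/- z * SE_est, so width = 2 * z * SE_est = 2 * 1.645 * 3.967536
Width = 13.0532

13.0532


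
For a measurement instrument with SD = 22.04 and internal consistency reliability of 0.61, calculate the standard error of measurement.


SEM = SD * sqrt(1 - rxx)
SEM = 22.04 * sqrt(1 - 0.61)
SEM = 22.04 * sqrt(0.39) = 22.04 * 0.6245
SEM = 13.764

13.764


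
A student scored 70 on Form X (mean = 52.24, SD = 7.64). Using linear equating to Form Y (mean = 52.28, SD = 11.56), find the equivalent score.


slope = SD_Y / SD_X = 11.56 / 7.64 ~ 1.5131
intercept = mean_Y - slope * mean_X = 52.28 - (11.56 / 7.64) * 52.24 ~ -26.7638
Y = slope * X + intercept. To avoid rounding drift from the rounded slope/intercept, evaluate the equivalent form Y = mean_Y + SD_Y * (X - mean_X) / SD_X at full precision:
Y = 52.28 + 11.56 * (70 - 52.24) / 7.64
Y = 52.28 + 11.56 * 17.76 / 7.64
Y = 52.28 + 205.3056 / 7.64
Y = 52.28 + 26.8725
Y = 79.1525

79.1525


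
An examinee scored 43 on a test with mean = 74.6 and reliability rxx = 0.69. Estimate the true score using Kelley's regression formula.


T_est = rxx * X + (1 - rxx) * mean
T_est = 0.69 * 43 + 0.31 * 74.6
T_est = 29.67 + 23.126
T_est = 52.796

52.796


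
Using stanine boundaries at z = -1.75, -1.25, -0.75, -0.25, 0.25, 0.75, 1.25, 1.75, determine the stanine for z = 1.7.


Stanine boundaries: [-1.75, -1.25, -0.75, -0.25, 0.25, 0.75, 1.25, 1.75]
z = 1.7
Check each boundary:
  z >= -1.75 -> could be stanine 2
  z >= -1.25 -> could be stanine 3
  z >= -0.75 -> could be stanine 4
  z >= -0.25 -> could be stanine 5
  z >= 0.25 -> could be stanine 6
  z >= 0.75 -> could be stanine 7
  z >= 1.25 -> could be stanine 8
  z < 1.75
Highest qualifying boundary gives stanine = 8

8


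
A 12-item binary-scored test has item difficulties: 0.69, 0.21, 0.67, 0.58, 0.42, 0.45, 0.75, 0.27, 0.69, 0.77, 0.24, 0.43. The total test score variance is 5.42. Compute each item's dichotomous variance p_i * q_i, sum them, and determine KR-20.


For each item, compute p_i * q_i:
  Item 1: 0.69 * 0.31 = 0.2139
  Item 2: 0.21 * 0.79 = 0.1659
  Item 3: 0.67 * 0.33 = 0.2211
  Item 4: 0.58 * 0.42 = 0.2436
  Item 5: 0.42 * 0.58 = 0.2436
  Item 6: 0.45 * 0.55 = 0.2475
  Item 7: 0.75 * 0.25 = 0.1875
  Item 8: 0.27 * 0.73 = 0.1971
  Item 9: 0.69 * 0.31 = 0.2139
  Item 10: 0.77 * 0.23 = 0.1771
  Item 11: 0.24 * 0.76 = 0.1824
  Item 12: 0.43 * 0.57 = 0.2451
Sum(p_i * q_i) = 0.2139 + 0.1659 + 0.2211 + 0.2436 + 0.2436 + 0.2475 + 0.1875 + 0.1971 + 0.2139 + 0.1771 + 0.1824 + 0.2451 = 2.5387
KR-20 = (k/(k-1)) * (1 - Sum(p_i*q_i) / Var_total)
= (12/11) * (1 - 2.5387/5.42)
= 1.0909 * 0.5316
KR-20 = 0.5799

0.5799


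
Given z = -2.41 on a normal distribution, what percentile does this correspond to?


CDF(z) = 0.5 * (1 + erf(z/sqrt(2)))
erf(-1.7041) = -0.984
CDF = 0.008
Percentile rank = 0.008 * 100 = 0.8

0.8


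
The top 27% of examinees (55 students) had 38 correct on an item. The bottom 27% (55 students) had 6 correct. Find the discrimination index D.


p_upper = 38/55 = 0.6909
p_lower = 6/55 = 0.1091
D = 0.6909 - 0.1091 = 0.5818

0.5818


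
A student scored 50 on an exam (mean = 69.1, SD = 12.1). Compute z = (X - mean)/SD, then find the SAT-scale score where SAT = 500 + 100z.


z = (X - mean) / SD = (50 - 69.1) / 12.1
z = -19.1 / 12.1
z = -1.5785
SAT-scale = SAT = 500 + 100z
Carry z at full precision (z = -19.1 / 12.1) into the conversion:
SAT-scale = 500 + 100 * (-19.1 / 12.1) = 500 + -1910 / 12.1
SAT-scale = 500 + -157.8512
SAT-scale = 342.1488

342.1488


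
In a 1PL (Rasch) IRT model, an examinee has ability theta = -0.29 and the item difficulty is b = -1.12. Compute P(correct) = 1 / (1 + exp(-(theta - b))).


theta - b = -0.29 - -1.12 = 0.83
exp(-(theta - b)) = exp(-0.83) = 0.436
P = 1 / (1 + 0.436)
P = 0.6964

0.6964


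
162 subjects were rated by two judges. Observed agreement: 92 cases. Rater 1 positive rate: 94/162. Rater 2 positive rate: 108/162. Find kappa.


P_o = 92/162 = 0.567901
P_e = (94*108 + 68*54) / 26244 = 0.526749
kappa = (P_o - P_e) / (1 - P_e)
kappa = (0.567901 - 0.526749) / (1 - 0.526749)
kappa = 0.087

0.087


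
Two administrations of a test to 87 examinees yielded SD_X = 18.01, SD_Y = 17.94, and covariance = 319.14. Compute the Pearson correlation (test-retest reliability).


r = cov(X,Y) / (SD_X * SD_Y)
r = 319.14 / (18.01 * 17.94)
r = 319.14 / 323.0994
r = 0.9877

0.9877


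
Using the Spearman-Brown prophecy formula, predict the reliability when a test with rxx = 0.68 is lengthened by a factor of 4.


r_new = (n * rxx) / (1 + (n-1) * rxx)
r_new = (4 * 0.68) / (1 + 3 * 0.68)
r_new = 2.72 / 3.04
r_new = 0.8947

0.8947


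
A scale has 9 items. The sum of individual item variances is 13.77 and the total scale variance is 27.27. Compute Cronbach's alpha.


alpha = (k/(k-1)) * (1 - sum(si^2)/s_total^2)
= (9/8) * (1 - 13.77/27.27)
alpha = 0.5569

0.5569


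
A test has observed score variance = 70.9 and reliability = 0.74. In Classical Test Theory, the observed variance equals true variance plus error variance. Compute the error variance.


var_true = rxx * var_obs = 0.74 * 70.9 = 52.466
var_error = var_obs - var_true
var_error = 70.9 - 52.466
var_error = 18.434

18.434


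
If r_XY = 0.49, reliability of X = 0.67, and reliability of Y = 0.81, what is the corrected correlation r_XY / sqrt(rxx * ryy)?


r_corrected = rxy / sqrt(rxx * ryy)
= 0.49 / sqrt(0.67 * 0.81)
= 0.49 / sqrt(0.5427)
= 0.49 / 0.736682
r_corrected = 0.6651

0.6651


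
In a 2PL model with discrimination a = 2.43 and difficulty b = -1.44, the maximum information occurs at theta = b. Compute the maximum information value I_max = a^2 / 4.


For 2PL, max info at theta = b = -1.44
I_max = a^2 / 4 = 2.43^2 / 4
= 5.9049 / 4
I_max = 1.4762

1.4762


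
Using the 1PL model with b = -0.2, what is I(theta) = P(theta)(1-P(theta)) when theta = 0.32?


P = 1/(1+exp(-(0.32--0.2))) = 0.6271
I = P*(1-P) = 0.6271 * 0.3729
I = 0.2338

0.2338


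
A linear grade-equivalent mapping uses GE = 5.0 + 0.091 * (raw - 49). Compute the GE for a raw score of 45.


raw - median = 45 - 49 = -4
slope * diff = 0.091 * -4 = -0.364
GE = 5.0 + -0.364
GE = 4.636

4.636


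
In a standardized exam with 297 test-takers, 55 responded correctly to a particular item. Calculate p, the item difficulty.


Item difficulty p = number correct / total examinees
p = 55 / 297
p = 0.1852

0.1852


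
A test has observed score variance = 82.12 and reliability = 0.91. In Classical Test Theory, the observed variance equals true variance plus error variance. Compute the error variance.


var_true = rxx * var_obs = 0.91 * 82.12 = 74.7292
var_error = var_obs - var_true
var_error = 82.12 - 74.7292
var_error = 7.3908

7.3908


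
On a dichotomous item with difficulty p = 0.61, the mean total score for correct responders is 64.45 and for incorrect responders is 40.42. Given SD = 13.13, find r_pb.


q = 1 - p = 0.39
rpb = ((M1 - M0) / SD) * sqrt(p * q)
rpb = ((64.45 - 40.42) / 13.13) * sqrt(0.61 * 0.39)
rpb = 0.8927

0.8927


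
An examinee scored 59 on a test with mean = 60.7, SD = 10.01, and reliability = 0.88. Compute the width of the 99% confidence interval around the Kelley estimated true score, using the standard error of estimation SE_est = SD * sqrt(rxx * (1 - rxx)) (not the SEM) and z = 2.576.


True score estimate = 0.88*59 + 0.12*60.7 = 59.204
SE_est = SD * sqrt(rxx * (1 - rxx)) = 10.01 * sqrt(0.88 * 0.12) = 10.01 * sqrt(0.1056) = 3.252865
CI = T_est +/- z * SE_est, so width = 2 * z * SE_est = 2 * 2.576 * 3.252865
Width = 16.7588

16.7588


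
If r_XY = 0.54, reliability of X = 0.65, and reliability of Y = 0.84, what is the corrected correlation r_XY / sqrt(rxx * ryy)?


r_corrected = rxy / sqrt(rxx * ryy)
= 0.54 / sqrt(0.65 * 0.84)
= 0.54 / sqrt(0.546)
= 0.54 / 0.738918
r_corrected = 0.7308

0.7308


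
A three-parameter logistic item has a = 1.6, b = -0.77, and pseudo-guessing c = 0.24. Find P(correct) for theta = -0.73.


logit = 1.6*(-0.73 - -0.77) = 0.064
P* = 1/(1 + exp(-0.064)) = 0.516
P = 0.24 + (1 - 0.24) * 0.516
P = 0.6322

0.6322


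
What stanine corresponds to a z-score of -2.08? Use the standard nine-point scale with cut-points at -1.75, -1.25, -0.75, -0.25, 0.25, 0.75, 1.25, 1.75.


Stanine boundaries: [-1.75, -1.25, -0.75, -0.25, 0.25, 0.75, 1.25, 1.75]
z = -2.08
Check each boundary:
  z < -1.75
  z < -1.25
  z < -0.75
  z < -0.25
  z < 0.25
  z < 0.75
  z < 1.25
  z < 1.75
Highest qualifying boundary gives stanine = 1

1


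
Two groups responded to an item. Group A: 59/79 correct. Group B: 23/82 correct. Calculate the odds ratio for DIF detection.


Odds_A = 59/20 = 2.95
Odds_B = 23/59 = 0.3898
OR = Odds_A / Odds_B = 2.95 / 0.3898
Exactly, OR = (59 * 59) / (20 * 23) = 3481 / 460
OR = 7.5674

7.5674


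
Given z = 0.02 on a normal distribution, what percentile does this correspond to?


CDF(z) = 0.5 * (1 + erf(z/sqrt(2)))
erf(0.0141) = 0.016
CDF = 0.508
Percentile rank = 0.508 * 100 = 50.8

50.8


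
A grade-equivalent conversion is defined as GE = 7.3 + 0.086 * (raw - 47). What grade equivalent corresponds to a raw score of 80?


raw - median = 80 - 47 = 33
slope * diff = 0.086 * 33 = 2.838
GE = 7.3 + 2.838
GE = 10.138

10.138


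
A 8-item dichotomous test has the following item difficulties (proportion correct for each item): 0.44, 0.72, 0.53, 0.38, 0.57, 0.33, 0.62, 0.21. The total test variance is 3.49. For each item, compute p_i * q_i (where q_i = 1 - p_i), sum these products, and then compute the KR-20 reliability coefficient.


For each item, compute p_i * q_i:
  Item 1: 0.44 * 0.56 = 0.2464
  Item 2: 0.72 * 0.28 = 0.2016
  Item 3: 0.53 * 0.47 = 0.2491
  Item 4: 0.38 * 0.62 = 0.2356
  Item 5: 0.57 * 0.43 = 0.2451
  Item 6: 0.33 * 0.67 = 0.2211
  Item 7: 0.62 * 0.38 = 0.2356
  Item 8: 0.21 * 0.79 = 0.1659
Sum(p_i * q_i) = 0.2464 + 0.2016 + 0.2491 + 0.2356 + 0.2451 + 0.2211 + 0.2356 + 0.1659 = 1.8004
KR-20 = (k/(k-1)) * (1 - Sum(p_i*q_i) / Var_total)
= (8/7) * (1 - 1.8004/3.49)
= 1.1429 * 0.4841
KR-20 = 0.5533

0.5533


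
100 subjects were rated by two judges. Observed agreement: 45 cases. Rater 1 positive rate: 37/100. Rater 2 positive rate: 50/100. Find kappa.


P_o = 45/100 = 0.45
P_e = (37*50 + 63*50) / 10000 = 0.5
kappa = (P_o - P_e) / (1 - P_e)
kappa = (0.45 - 0.5) / (1 - 0.5)
kappa = -0.1

-0.1


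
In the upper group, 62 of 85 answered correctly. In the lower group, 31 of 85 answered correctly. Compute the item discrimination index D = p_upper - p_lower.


p_upper = 62/85 = 0.7294
p_lower = 31/85 = 0.3647
D = 0.7294 - 0.3647 = 0.3647

0.3647


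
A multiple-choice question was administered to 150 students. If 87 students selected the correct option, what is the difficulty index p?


Item difficulty p = number correct / total examinees
p = 87 / 150
p = 0.58

0.58


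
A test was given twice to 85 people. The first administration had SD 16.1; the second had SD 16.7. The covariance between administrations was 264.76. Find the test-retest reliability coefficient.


r = cov(X,Y) / (SD_X * SD_Y)
r = 264.76 / (16.1 * 16.7)
r = 264.76 / 268.87
r = 0.9847

0.9847


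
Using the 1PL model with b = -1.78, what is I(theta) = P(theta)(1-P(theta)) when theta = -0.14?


P = 1/(1+exp(-(-0.14--1.78))) = 0.8375
I = P*(1-P) = 0.8375 * 0.1625
I = 0.1361

0.1361


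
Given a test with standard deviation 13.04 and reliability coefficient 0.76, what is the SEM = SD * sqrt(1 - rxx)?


SEM = SD * sqrt(1 - rxx)
SEM = 13.04 * sqrt(1 - 0.76)
SEM = 13.04 * sqrt(0.24) = 13.04 * 0.489898
SEM = 6.3883

6.3883


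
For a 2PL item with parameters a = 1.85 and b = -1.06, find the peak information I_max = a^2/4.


For 2PL, max info at theta = b = -1.06
I_max = a^2 / 4 = 1.85^2 / 4
= 3.4225 / 4
I_max = 0.8556

0.8556


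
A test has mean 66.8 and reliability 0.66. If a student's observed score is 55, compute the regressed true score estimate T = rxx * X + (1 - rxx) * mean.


T_est = rxx * X + (1 - rxx) * mean
T_est = 0.66 * 55 + 0.34 * 66.8
T_est = 36.3 + 22.712
T_est = 59.012

59.012


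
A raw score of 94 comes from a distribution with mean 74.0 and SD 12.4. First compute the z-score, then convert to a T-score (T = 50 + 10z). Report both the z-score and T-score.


z = (X - mean) / SD = (94 - 74.0) / 12.4
z = 20.0 / 12.4
z = 1.6129
T-score = T = 50 + 10z
Carry z at full precision (z = 20.0 / 12.4) into the conversion:
T-score = 50 + 10 * (20.0 / 12.4) = 50 + 200 / 12.4
T-score = 50 + 16.129
T-score = 66.129

66.129


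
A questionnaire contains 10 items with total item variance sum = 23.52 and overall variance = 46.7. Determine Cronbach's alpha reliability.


alpha = (k/(k-1)) * (1 - sum(si^2)/s_total^2)
= (10/9) * (1 - 23.52/46.7)
alpha = 0.5515

0.5515


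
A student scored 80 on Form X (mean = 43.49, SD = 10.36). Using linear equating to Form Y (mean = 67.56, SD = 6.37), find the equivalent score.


slope = SD_Y / SD_X = 6.37 / 10.36 ~ 0.6149
intercept = mean_Y - slope * mean_X = 67.56 - (6.37 / 10.36) * 43.49 ~ 40.8195
Y = slope * X + intercept. To avoid rounding drift from the rounded slope/intercept, evaluate the equivalent form Y = mean_Y + SD_Y * (X - mean_X) / SD_X at full precision:
Y = 67.56 + 6.37 * (80 - 43.49) / 10.36
Y = 67.56 + 6.37 * 36.51 / 10.36
Y = 67.56 + 232.5687 / 10.36
Y = 67.56 + 22.4487
Y = 90.0087

90.0087


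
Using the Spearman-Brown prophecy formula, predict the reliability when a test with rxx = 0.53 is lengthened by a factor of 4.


r_new = (n * rxx) / (1 + (n-1) * rxx)
r_new = (4 * 0.53) / (1 + 3 * 0.53)
r_new = 2.12 / 2.59
r_new = 0.8185

0.8185


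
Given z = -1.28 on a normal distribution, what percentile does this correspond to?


CDF(z) = 0.5 * (1 + erf(z/sqrt(2)))
erf(-0.9051) = -0.7995
CDF = 0.1003
Percentile rank = 0.1003 * 100 = 10.03

10.03


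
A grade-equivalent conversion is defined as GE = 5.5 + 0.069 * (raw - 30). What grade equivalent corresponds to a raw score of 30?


raw - median = 30 - 30 = 0
slope * diff = 0.069 * 0 = 0.0
GE = 5.5 + 0.0
GE = 5.5

5.5


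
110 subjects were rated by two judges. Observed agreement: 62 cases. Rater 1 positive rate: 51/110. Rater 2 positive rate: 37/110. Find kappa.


P_o = 62/110 = 0.563636
P_e = (51*37 + 59*73) / 12100 = 0.511901
kappa = (P_o - P_e) / (1 - P_e)
kappa = (0.563636 - 0.511901) / (1 - 0.511901)
kappa = 0.106

0.106


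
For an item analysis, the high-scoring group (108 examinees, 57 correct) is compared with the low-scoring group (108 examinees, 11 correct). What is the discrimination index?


p_upper = 57/108 = 0.5278
p_lower = 11/108 = 0.1019
D = 0.5278 - 0.1019 = 0.4259

0.4259


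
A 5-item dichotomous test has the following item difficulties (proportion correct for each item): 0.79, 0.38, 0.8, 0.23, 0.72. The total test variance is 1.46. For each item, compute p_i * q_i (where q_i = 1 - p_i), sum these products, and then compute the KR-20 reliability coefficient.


For each item, compute p_i * q_i:
  Item 1: 0.79 * 0.21 = 0.1659
  Item 2: 0.38 * 0.62 = 0.2356
  Item 3: 0.8 * 0.2 = 0.16
  Item 4: 0.23 * 0.77 = 0.1771
  Item 5: 0.72 * 0.28 = 0.2016
Sum(p_i * q_i) = 0.1659 + 0.2356 + 0.16 + 0.1771 + 0.2016 = 0.9402
KR-20 = (k/(k-1)) * (1 - Sum(p_i*q_i) / Var_total)
= (5/4) * (1 - 0.9402/1.46)
= 1.25 * 0.356
KR-20 = 0.445

0.445


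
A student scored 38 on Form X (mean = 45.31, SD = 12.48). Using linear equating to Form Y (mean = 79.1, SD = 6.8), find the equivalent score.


slope = SD_Y / SD_X = 6.8 / 12.48 ~ 0.5449
intercept = mean_Y - slope * mean_X = 79.1 - (6.8 / 12.48) * 45.31 ~ 54.4119
Y = slope * X + intercept. To avoid rounding drift from the rounded slope/intercept, evaluate the equivalent form Y = mean_Y + SD_Y * (X - mean_X) / SD_X at full precision:
Y = 79.1 + 6.8 * (38 - 45.31) / 12.48
Y = 79.1 - 6.8 * 7.31 / 12.48
Y = 79.1 - 49.708 / 12.48
Y = 79.1 - 3.983
Y = 75.117

75.117


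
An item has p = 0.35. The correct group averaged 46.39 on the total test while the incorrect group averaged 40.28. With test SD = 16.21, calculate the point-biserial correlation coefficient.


q = 1 - p = 0.65
rpb = ((M1 - M0) / SD) * sqrt(p * q)
rpb = ((46.39 - 40.28) / 16.21) * sqrt(0.35 * 0.65)
rpb = 0.1798

0.1798


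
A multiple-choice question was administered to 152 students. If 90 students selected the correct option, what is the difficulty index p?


Item difficulty p = number correct / total examinees
p = 90 / 152
p = 0.5921

0.5921


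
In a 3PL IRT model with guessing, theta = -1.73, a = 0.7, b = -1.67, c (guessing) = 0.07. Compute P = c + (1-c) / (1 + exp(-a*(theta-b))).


logit = 0.7*(-1.73 - -1.67) = -0.042
P* = 1/(1 + exp(--0.042)) = 0.4895
P = 0.07 + (1 - 0.07) * 0.4895
P = 0.5252

0.5252


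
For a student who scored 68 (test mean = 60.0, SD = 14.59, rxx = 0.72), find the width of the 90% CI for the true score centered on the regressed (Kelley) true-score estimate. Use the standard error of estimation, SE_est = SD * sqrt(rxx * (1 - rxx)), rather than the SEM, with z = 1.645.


True score estimate = 0.72*68 + 0.28*60.0 = 65.76
SE_est = SD * sqrt(rxx * (1 - rxx)) = 14.59 * sqrt(0.72 * 0.28) = 14.59 * sqrt(0.2016) = 6.550894
CI = T_est +/- z * SE_est, so width = 2 * z * SE_est = 2 * 1.645 * 6.550894
Width = 21.5524

21.5524


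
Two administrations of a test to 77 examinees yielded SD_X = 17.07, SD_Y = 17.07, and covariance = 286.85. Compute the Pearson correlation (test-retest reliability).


r = cov(X,Y) / (SD_X * SD_Y)
r = 286.85 / (17.07 * 17.07)
r = 286.85 / 291.3849
r = 0.9844

0.9844


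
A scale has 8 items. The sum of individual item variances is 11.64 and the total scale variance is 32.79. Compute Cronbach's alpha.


alpha = (k/(k-1)) * (1 - sum(si^2)/s_total^2)
= (8/7) * (1 - 11.64/32.79)
alpha = 0.7372

0.7372


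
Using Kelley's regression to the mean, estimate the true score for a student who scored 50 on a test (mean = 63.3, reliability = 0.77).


T_est = rxx * X + (1 - rxx) * mean
T_est = 0.77 * 50 + 0.23 * 63.3
T_est = 38.5 + 14.559
T_est = 53.059

53.059


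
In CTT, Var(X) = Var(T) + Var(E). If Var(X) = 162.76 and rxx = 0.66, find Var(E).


var_true = rxx * var_obs = 0.66 * 162.76 = 107.4216
var_error = var_obs - var_true
var_error = 162.76 - 107.4216
var_error = 55.3384

55.3384


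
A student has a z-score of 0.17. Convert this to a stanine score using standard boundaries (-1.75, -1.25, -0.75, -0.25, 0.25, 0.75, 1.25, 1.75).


Stanine boundaries: [-1.75, -1.25, -0.75, -0.25, 0.25, 0.75, 1.25, 1.75]
z = 0.17
Check each boundary:
  z >= -1.75 -> could be stanine 2
  z >= -1.25 -> could be stanine 3
  z >= -0.75 -> could be stanine 4
  z >= -0.25 -> could be stanine 5
  z < 0.25
  z < 0.75
  z < 1.25
  z < 1.75
Highest qualifying boundary gives stanine = 5

5


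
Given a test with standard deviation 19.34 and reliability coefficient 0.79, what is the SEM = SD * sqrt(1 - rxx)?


SEM = SD * sqrt(1 - rxx)
SEM = 19.34 * sqrt(1 - 0.79)
SEM = 19.34 * sqrt(0.21) = 19.34 * 0.458258
SEM = 8.8627

8.8627


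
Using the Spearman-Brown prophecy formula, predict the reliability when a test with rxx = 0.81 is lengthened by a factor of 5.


r_new = (n * rxx) / (1 + (n-1) * rxx)
r_new = (5 * 0.81) / (1 + 4 * 0.81)
r_new = 4.05 / 4.24
r_new = 0.9552

0.9552


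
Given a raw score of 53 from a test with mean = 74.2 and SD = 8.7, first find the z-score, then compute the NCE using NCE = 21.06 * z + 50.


z = (X - mean) / SD = (53 - 74.2) / 8.7
z = -21.2 / 8.7
z = -2.4368
NCE = NCE = 21.06z + 50
Carry z at full precision (z = -21.2 / 8.7) into the conversion:
NCE = 21.06 * (-21.2 / 8.7) + 50 = -446.472 / 8.7 + 50
NCE = -51.3186 + 50
NCE = -1.3186

-1.3186


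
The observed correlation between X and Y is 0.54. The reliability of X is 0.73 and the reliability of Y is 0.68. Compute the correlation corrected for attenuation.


r_corrected = rxy / sqrt(rxx * ryy)
= 0.54 / sqrt(0.73 * 0.68)
= 0.54 / sqrt(0.4964)
= 0.54 / 0.704557
r_corrected = 0.7664

0.7664


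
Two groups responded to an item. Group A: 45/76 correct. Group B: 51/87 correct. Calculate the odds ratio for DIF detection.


Odds_A = 45/31 = 1.4516
Odds_B = 51/36 = 1.4167
OR = Odds_A / Odds_B = 1.4516 / 1.4167
Exactly, OR = (45 * 36) / (31 * 51) = 1620 / 1581
OR = 1.0247

1.0247


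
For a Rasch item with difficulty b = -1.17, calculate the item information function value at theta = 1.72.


P = 1/(1+exp(-(1.72--1.17))) = 0.9473
I = P*(1-P) = 0.9473 * 0.0527
I = 0.0499

0.0499


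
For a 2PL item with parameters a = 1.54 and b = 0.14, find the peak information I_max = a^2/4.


For 2PL, max info at theta = b = 0.14
I_max = a^2 / 4 = 1.54^2 / 4
= 2.3716 / 4
I_max = 0.5929

0.5929


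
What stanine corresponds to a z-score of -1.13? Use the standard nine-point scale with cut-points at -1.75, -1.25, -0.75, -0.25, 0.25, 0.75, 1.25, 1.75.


Stanine boundaries: [-1.75, -1.25, -0.75, -0.25, 0.25, 0.75, 1.25, 1.75]
z = -1.13
Check each boundary:
  z >= -1.75 -> could be stanine 2
  z >= -1.25 -> could be stanine 3
  z < -0.75
  z < -0.25
  z < 0.25
  z < 0.75
  z < 1.25
  z < 1.75
Highest qualifying boundary gives stanine = 3

3


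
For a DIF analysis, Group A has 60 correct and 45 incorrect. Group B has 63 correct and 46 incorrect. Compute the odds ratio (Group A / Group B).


Odds_A = 60/45 = 1.3333
Odds_B = 63/46 = 1.3696
OR = Odds_A / Odds_B = 1.3333 / 1.3696
Exactly, OR = (60 * 46) / (45 * 63) = 2760 / 2835
OR = 0.9735

0.9735


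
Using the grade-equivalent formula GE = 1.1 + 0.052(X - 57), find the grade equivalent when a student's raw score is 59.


raw - median = 59 - 57 = 2
slope * diff = 0.052 * 2 = 0.104
GE = 1.1 + 0.104
GE = 1.204

1.204


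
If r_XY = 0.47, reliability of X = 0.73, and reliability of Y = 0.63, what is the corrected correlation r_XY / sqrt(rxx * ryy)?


r_corrected = rxy / sqrt(rxx * ryy)
= 0.47 / sqrt(0.73 * 0.63)
= 0.47 / sqrt(0.4599)
= 0.47 / 0.678159
r_corrected = 0.6931

0.6931


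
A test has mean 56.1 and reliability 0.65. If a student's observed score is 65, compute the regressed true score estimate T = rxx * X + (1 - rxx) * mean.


T_est = rxx * X + (1 - rxx) * mean
T_est = 0.65 * 65 + 0.35 * 56.1
T_est = 42.25 + 19.635
T_est = 61.885

61.885


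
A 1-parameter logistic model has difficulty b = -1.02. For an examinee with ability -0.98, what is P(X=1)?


theta - b = -0.98 - -1.02 = 0.04
exp(-(theta - b)) = exp(-0.04) = 0.9608
P = 1 / (1 + 0.9608)
P = 0.51

0.51


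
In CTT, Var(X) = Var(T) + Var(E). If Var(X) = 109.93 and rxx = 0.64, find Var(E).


var_true = rxx * var_obs = 0.64 * 109.93 = 70.3552
var_error = var_obs - var_true
var_error = 109.93 - 70.3552
var_error = 39.5748

39.5748


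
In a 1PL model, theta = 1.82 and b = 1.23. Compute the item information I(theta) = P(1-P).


P = 1/(1+exp(-(1.82-1.23))) = 0.6434
I = P*(1-P) = 0.6434 * 0.3566
I = 0.2294

0.2294


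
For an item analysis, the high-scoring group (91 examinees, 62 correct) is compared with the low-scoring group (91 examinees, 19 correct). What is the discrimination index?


p_upper = 62/91 = 0.6813
p_lower = 19/91 = 0.2088
D = 0.6813 - 0.2088 = 0.4725

0.4725


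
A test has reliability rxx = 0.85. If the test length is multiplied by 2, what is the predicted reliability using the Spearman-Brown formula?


r_new = (n * rxx) / (1 + (n-1) * rxx)
r_new = (2 * 0.85) / (1 + 1 * 0.85)
r_new = 1.7 / 1.85
r_new = 0.9189

0.9189


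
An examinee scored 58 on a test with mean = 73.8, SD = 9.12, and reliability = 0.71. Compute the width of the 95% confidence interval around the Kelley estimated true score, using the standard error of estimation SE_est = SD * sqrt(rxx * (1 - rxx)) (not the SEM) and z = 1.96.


True score estimate = 0.71*58 + 0.29*73.8 = 62.582
SE_est = SD * sqrt(rxx * (1 - rxx)) = 9.12 * sqrt(0.71 * 0.29) = 9.12 * sqrt(0.2059) = 4.13831
CI = T_est +/- z * SE_est, so width = 2 * z * SE_est = 2 * 1.96 * 4.13831
Width = 16.2222

16.2222


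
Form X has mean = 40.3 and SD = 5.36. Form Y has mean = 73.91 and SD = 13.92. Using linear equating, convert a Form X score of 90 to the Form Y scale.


slope = SD_Y / SD_X = 13.92 / 5.36 ~ 2.597
intercept = mean_Y - slope * mean_X = 73.91 - (13.92 / 5.36) * 40.3 ~ -30.7497
Y = slope * X + intercept. To avoid rounding drift from the rounded slope/intercept, evaluate the equivalent form Y = mean_Y + SD_Y * (X - mean_X) / SD_X at full precision:
Y = 73.91 + 13.92 * (90 - 40.3) / 5.36
Y = 73.91 + 13.92 * 49.7 / 5.36
Y = 73.91 + 691.824 / 5.36
Y = 73.91 + 129.0716
Y = 202.9816

202.9816


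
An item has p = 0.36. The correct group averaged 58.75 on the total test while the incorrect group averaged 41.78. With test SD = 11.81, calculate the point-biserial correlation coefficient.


q = 1 - p = 0.64
rpb = ((M1 - M0) / SD) * sqrt(p * q)
rpb = ((58.75 - 41.78) / 11.81) * sqrt(0.36 * 0.64)
rpb = 0.6897

0.6897


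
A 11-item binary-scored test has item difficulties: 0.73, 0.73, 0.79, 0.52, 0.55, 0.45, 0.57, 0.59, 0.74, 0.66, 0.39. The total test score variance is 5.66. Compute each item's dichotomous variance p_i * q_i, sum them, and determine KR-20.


For each item, compute p_i * q_i:
  Item 1: 0.73 * 0.27 = 0.1971
  Item 2: 0.73 * 0.27 = 0.1971
  Item 3: 0.79 * 0.21 = 0.1659
  Item 4: 0.52 * 0.48 = 0.2496
  Item 5: 0.55 * 0.45 = 0.2475
  Item 6: 0.45 * 0.55 = 0.2475
  Item 7: 0.57 * 0.43 = 0.2451
  Item 8: 0.59 * 0.41 = 0.2419
  Item 9: 0.74 * 0.26 = 0.1924
  Item 10: 0.66 * 0.34 = 0.2244
  Item 11: 0.39 * 0.61 = 0.2379
Sum(p_i * q_i) = 0.1971 + 0.1971 + 0.1659 + 0.2496 + 0.2475 + 0.2475 + 0.2451 + 0.2419 + 0.1924 + 0.2244 + 0.2379 = 2.4464
KR-20 = (k/(k-1)) * (1 - Sum(p_i*q_i) / Var_total)
= (11/10) * (1 - 2.4464/5.66)
= 1.1 * 0.5678
KR-20 = 0.6246

0.6246


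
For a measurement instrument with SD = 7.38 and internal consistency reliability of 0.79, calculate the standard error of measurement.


SEM = SD * sqrt(1 - rxx)
SEM = 7.38 * sqrt(1 - 0.79)
SEM = 7.38 * sqrt(0.21) = 7.38 * 0.458258
SEM = 3.3819

3.3819


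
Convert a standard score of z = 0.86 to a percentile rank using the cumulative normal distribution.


CDF(z) = 0.5 * (1 + erf(z/sqrt(2)))
erf(0.6081) = 0.6102
CDF = 0.8051
Percentile rank = 0.8051 * 100 = 80.51

80.51


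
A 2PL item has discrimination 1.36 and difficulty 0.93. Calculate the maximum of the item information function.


For 2PL, max info at theta = b = 0.93
I_max = a^2 / 4 = 1.36^2 / 4
= 1.8496 / 4
I_max = 0.4624

0.4624


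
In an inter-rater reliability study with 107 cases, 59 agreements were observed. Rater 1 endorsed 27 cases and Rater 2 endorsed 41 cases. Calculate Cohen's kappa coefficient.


P_o = 59/107 = 0.551402
P_e = (27*41 + 80*66) / 11449 = 0.557865
kappa = (P_o - P_e) / (1 - P_e)
kappa = (0.551402 - 0.557865) / (1 - 0.557865)
kappa = -0.0146

-0.0146


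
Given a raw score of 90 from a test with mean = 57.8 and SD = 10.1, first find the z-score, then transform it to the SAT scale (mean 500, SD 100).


z = (X - mean) / SD = (90 - 57.8) / 10.1
z = 32.2 / 10.1
z = 3.1881
SAT-scale = SAT = 500 + 100z
Carry z at full precision (z = 32.2 / 10.1) into the conversion:
SAT-scale = 500 + 100 * (32.2 / 10.1) = 500 + 3220 / 10.1
SAT-scale = 500 + 318.8119
SAT-scale = 818.8119

818.8119


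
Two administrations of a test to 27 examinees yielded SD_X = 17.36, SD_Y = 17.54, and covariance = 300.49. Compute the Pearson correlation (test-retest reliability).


r = cov(X,Y) / (SD_X * SD_Y)
r = 300.49 / (17.36 * 17.54)
r = 300.49 / 304.4944
r = 0.9868

0.9868


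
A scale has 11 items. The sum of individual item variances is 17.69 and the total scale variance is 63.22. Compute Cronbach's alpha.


alpha = (k/(k-1)) * (1 - sum(si^2)/s_total^2)
= (11/10) * (1 - 17.69/63.22)
alpha = 0.7922

0.7922


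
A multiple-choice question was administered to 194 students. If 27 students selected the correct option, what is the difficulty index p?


Item difficulty p = number correct / total examinees
p = 27 / 194
p = 0.1392

0.1392


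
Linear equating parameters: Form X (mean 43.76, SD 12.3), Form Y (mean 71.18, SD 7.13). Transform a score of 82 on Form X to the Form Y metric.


slope = SD_Y / SD_X = 7.13 / 12.3 ~ 0.5797
intercept = mean_Y - slope * mean_X = 71.18 - (7.13 / 12.3) * 43.76 ~ 45.8134
Y = slope * X + intercept. To avoid rounding drift from the rounded slope/intercept, evaluate the equivalent form Y = mean_Y + SD_Y * (X - mean_X) / SD_X at full precision:
Y = 71.18 + 7.13 * (82 - 43.76) / 12.3
Y = 71.18 + 7.13 * 38.24 / 12.3
Y = 71.18 + 272.6512 / 12.3
Y = 71.18 + 22.1668
Y = 93.3468

93.3468


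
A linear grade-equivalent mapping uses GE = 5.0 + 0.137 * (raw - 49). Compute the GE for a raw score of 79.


raw - median = 79 - 49 = 30
slope * diff = 0.137 * 30 = 4.11
GE = 5.0 + 4.11
GE = 9.11

9.11


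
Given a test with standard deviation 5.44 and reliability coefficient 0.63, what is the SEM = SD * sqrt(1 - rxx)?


SEM = SD * sqrt(1 - rxx)
SEM = 5.44 * sqrt(1 - 0.63)
SEM = 5.44 * sqrt(0.37) = 5.44 * 0.608276
SEM = 3.309

3.309


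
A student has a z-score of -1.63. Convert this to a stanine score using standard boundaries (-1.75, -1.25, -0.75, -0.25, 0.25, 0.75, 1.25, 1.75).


Stanine boundaries: [-1.75, -1.25, -0.75, -0.25, 0.25, 0.75, 1.25, 1.75]
z = -1.63
Check each boundary:
  z >= -1.75 -> could be stanine 2
  z < -1.25
  z < -0.75
  z < -0.25
  z < 0.25
  z < 0.75
  z < 1.25
  z < 1.75
Highest qualifying boundary gives stanine = 2

2


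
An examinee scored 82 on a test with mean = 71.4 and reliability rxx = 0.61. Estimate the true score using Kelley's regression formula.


T_est = rxx * X + (1 - rxx) * mean
T_est = 0.61 * 82 + 0.39 * 71.4
T_est = 50.02 + 27.846
T_est = 77.866

77.866


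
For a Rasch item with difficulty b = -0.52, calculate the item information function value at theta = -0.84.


P = 1/(1+exp(-(-0.84--0.52))) = 0.4207
I = P*(1-P) = 0.4207 * 0.5793
I = 0.2437

0.2437


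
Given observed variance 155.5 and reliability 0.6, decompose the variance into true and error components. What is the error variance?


var_true = rxx * var_obs = 0.6 * 155.5 = 93.3
var_error = var_obs - var_true
var_error = 155.5 - 93.3
var_error = 62.2

62.2


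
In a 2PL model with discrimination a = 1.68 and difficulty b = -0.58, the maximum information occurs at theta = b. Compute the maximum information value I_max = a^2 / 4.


For 2PL, max info at theta = b = -0.58
I_max = a^2 / 4 = 1.68^2 / 4
= 2.8224 / 4
I_max = 0.7056

0.7056


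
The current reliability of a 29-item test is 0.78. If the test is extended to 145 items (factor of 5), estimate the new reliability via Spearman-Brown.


r_new = (n * rxx) / (1 + (n-1) * rxx)
r_new = (5 * 0.78) / (1 + 4 * 0.78)
r_new = 3.9 / 4.12
r_new = 0.9466

0.9466


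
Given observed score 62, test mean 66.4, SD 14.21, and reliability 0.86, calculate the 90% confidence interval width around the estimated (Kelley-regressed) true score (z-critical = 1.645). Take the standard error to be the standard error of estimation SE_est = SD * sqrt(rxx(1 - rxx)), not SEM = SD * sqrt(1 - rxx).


True score estimate = 0.86*62 + 0.14*66.4 = 62.616
SE_est = SD * sqrt(rxx * (1 - rxx)) = 14.21 * sqrt(0.86 * 0.14) = 14.21 * sqrt(0.1204) = 4.930686
CI = T_est +/- z * SE_est, so width = 2 * z * SE_est = 2 * 1.645 * 4.930686
Width = 16.222

16.222


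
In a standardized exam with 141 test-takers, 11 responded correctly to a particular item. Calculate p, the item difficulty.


Item difficulty p = number correct / total examinees
p = 11 / 141
p = 0.078

0.078


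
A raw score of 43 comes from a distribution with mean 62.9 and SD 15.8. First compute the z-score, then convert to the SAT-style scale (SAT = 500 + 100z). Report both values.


z = (X - mean) / SD = (43 - 62.9) / 15.8
z = -19.9 / 15.8
z = -1.2595
SAT-scale = SAT = 500 + 100z
Carry z at full precision (z = -19.9 / 15.8) into the conversion:
SAT-scale = 500 + 100 * (-19.9 / 15.8) = 500 + -1990 / 15.8
SAT-scale = 500 + -125.9494
SAT-scale = 374.0506

374.0506
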